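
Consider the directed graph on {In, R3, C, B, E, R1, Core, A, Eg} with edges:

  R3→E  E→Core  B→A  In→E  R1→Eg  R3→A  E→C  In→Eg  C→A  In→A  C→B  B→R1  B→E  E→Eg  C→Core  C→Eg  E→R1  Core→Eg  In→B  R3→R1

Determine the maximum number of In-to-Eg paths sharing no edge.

3

Assign every edge capacity 1; by Menger, the answer equals the max flow.
Path In→Eg (+1); total 1.
Path In→E→Eg (+1); total 2.
Path In→B→R1→Eg (+1); total 3.
No residual In→Eg path; max flow = 3.
Certifying cut of size 3: {In→B, In→E, In→Eg}.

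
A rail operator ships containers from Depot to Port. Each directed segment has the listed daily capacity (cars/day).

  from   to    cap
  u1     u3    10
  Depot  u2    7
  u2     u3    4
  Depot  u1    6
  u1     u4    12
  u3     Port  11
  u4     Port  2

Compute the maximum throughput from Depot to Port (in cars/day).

Augment Depot→u1→u3→Port: bottleneck 6, flow now 6.
Augment Depot→u2→u3→Port: bottleneck 4, flow now 10.
No augmenting path remains; maximum flow = 10.
In the residual graph, reachable from Depot: {Depot, u2}.
Min-cut edges: Depot→u1 (6), u2→u3 (4); capacity 6 + 4 = 10.
This cut is saturated, so no flow can exceed 10.

10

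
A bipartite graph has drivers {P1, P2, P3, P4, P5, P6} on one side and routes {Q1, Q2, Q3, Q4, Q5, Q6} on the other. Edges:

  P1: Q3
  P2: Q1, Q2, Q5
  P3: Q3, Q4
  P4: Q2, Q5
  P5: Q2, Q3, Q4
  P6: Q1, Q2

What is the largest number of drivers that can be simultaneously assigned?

Unit-capacity flow: source→left, listed edges, right→sink; max matching = max flow.
Augmenting path P1→Q3 (+1); matched 1.
Augmenting path P2→Q1 (+1); matched 2.
Augmenting path P3→Q4 (+1); matched 3.
Augmenting path P4→Q2 (+1); matched 4.
Augmenting path P5→Q2→P4→Q5 (+1); matched 5.
No augmenting path remains; maximum matching = 5.
König certificate: {Q1, Q2, Q3, Q4, Q5} is a vertex cover of size 5 (every listed pair touches it), so no matching can be larger.

5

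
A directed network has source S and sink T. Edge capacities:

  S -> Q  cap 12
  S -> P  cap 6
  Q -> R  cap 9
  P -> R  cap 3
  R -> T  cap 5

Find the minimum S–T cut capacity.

Augment S→P→R→T: bottleneck 3, flow now 3.
Augment S→Q→R→T: bottleneck 2, flow now 5.
No augmenting path remains; maximum flow = 5.
By max-flow min-cut, the minimum cut capacity equals the max flow.
In the residual graph, reachable from S: {S, P, Q, R}.
Min-cut edges: R→T (5); capacity 5 = 5.

5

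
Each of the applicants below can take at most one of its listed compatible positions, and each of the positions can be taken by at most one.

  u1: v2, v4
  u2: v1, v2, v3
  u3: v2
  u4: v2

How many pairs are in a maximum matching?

Unit-capacity flow: source→left, listed edges, right→sink; max matching = max flow.
Augmenting path u1→v2 (+1); matched 1.
Augmenting path u2→v1 (+1); matched 2.
Augmenting path u3→v2→u1→v4 (+1); matched 3.
No augmenting path remains; maximum matching = 3.
König certificate: {u1, u2, v2} is a vertex cover of size 3 (every listed pair touches it), so no matching can be larger.

3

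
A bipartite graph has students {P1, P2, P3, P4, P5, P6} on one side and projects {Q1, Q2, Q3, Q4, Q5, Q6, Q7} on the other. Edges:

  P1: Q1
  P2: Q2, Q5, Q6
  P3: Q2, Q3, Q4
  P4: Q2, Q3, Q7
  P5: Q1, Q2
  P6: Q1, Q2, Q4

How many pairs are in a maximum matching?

Unit-capacity flow: source→left, listed edges, right→sink; max matching = max flow.
Augmenting path P1→Q1 (+1); matched 1.
Augmenting path P2→Q2 (+1); matched 2.
Augmenting path P3→Q3 (+1); matched 3.
Augmenting path P4→Q7 (+1); matched 4.
Augmenting path P6→Q4 (+1); matched 5.
Augmenting path P5→Q2→P2→Q5 (+1); matched 6.
No augmenting path remains; maximum matching = 6.
König certificate: {P1, P2, P3, P4, P5, P6} is a vertex cover of size 6 (every listed pair touches it), so no matching can be larger.

6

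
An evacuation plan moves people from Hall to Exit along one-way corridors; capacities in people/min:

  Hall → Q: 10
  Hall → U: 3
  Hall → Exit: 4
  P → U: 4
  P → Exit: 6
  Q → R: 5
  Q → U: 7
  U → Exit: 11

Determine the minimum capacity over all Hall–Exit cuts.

Augment Hall→Exit: bottleneck 4, flow now 4.
Augment Hall→U→Exit: bottleneck 3, flow now 7.
Augment Hall→Q→U→Exit: bottleneck 7, flow now 14.
No augmenting path remains; maximum flow = 14.
By max-flow min-cut, the minimum cut capacity equals the max flow.
In the residual graph, reachable from Hall: {Hall, Q, R}.
Min-cut edges: Hall→U (3), Hall→Exit (4), Q→U (7); capacity 3 + 4 + 7 = 14.

14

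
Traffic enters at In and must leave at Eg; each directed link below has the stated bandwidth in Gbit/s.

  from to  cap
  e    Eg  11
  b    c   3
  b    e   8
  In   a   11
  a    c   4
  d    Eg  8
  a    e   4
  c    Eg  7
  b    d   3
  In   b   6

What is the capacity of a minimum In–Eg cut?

14

Augment In→a→c→Eg: bottleneck 4, flow now 4.
Augment In→a→e→Eg: bottleneck 4, flow now 8.
Augment In→b→c→Eg: bottleneck 3, flow now 11.
Augment In→b→d→Eg: bottleneck 3, flow now 14.
No augmenting path remains; maximum flow = 14.
By max-flow min-cut, the minimum cut capacity equals the max flow.
In the residual graph, reachable from In: {In, a}.
Min-cut edges: In→b (6), a→c (4), a→e (4); capacity 6 + 4 + 4 = 14.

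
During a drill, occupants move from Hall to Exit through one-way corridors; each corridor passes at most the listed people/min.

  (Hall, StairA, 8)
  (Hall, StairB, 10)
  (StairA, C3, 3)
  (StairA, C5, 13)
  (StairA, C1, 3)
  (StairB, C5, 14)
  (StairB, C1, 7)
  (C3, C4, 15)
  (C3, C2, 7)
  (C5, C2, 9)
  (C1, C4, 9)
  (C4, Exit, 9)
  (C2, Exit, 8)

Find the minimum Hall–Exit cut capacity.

Augment Hall→StairA→C3→C4→Exit: bottleneck 3, flow now 3.
Augment Hall→StairA→C5→C2→Exit: bottleneck 5, flow now 8.
Augment Hall→StairB→C5→C2→Exit: bottleneck 3, flow now 11.
Augment Hall→StairB→C1→C4→Exit: bottleneck 6, flow now 17.
No augmenting path remains; maximum flow = 17.
By max-flow min-cut, the minimum cut capacity equals the max flow.
In the residual graph, reachable from Hall: {Hall, StairA, StairB, C3, C5, C1, C4, C2}.
Min-cut edges: C4→Exit (9), C2→Exit (8); capacity 9 + 8 = 17.

17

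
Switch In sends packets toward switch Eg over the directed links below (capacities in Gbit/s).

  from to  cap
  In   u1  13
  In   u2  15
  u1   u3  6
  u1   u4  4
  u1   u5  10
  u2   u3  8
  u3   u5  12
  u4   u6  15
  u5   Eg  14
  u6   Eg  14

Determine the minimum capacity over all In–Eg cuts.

Augment In→u1→u5→Eg: bottleneck 10, flow now 10.
Augment In→u1→u3→u5→Eg: bottleneck 3, flow now 13.
Augment In→u2→u3→u5→Eg: bottleneck 1, flow now 14.
Augment In→u2→u3→u1→u4→u6→Eg: bottleneck 3, flow now 17. (uses reverse residual edge)
Augment In→u2→u3→u5→u1→u4→u6→Eg: bottleneck 1, flow now 18. (uses reverse residual edge)
No augmenting path remains; maximum flow = 18.
By max-flow min-cut, the minimum cut capacity equals the max flow.
In the residual graph, reachable from In: {In, u1, u2, u3, u5}.
Min-cut edges: u1→u4 (4), u5→Eg (14); capacity 4 + 14 = 18.

18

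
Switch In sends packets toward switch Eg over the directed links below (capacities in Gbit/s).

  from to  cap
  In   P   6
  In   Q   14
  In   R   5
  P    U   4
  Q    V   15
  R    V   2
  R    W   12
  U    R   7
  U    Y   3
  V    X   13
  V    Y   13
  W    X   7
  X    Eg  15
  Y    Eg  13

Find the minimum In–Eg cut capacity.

23

Augment In→P→U→Y→Eg: bottleneck 3, flow now 3.
Augment In→Q→V→X→Eg: bottleneck 13, flow now 16.
Augment In→Q→V→Y→Eg: bottleneck 1, flow now 17.
Augment In→R→V→Y→Eg: bottleneck 2, flow now 19.
Augment In→R→W→X→Eg: bottleneck 2, flow now 21.
Augment In→R→W→X→V→Y→Eg: bottleneck 1, flow now 22. (uses reverse residual edge)
Augment In→P→U→R→W→X→V→Y→Eg: bottleneck 1, flow now 23. (uses reverse residual edge)
No augmenting path remains; maximum flow = 23.
By max-flow min-cut, the minimum cut capacity equals the max flow.
In the residual graph, reachable from In: {In, P}.
Min-cut edges: In→Q (14), In→R (5), P→U (4); capacity 14 + 5 + 4 = 23.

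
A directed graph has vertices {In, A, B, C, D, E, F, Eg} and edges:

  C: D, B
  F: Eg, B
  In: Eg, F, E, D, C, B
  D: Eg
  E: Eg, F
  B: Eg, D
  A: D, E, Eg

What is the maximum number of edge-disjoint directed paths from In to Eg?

5

Assign every edge capacity 1; by Menger, the answer equals the max flow.
Path In→Eg (+1); total 1.
Path In→B→Eg (+1); total 2.
Path In→D→Eg (+1); total 3.
Path In→E→Eg (+1); total 4.
Path In→F→Eg (+1); total 5.
No residual In→Eg path; max flow = 5.
Certifying cut of size 5: {B→Eg, D→Eg, In→E, In→Eg, In→F}.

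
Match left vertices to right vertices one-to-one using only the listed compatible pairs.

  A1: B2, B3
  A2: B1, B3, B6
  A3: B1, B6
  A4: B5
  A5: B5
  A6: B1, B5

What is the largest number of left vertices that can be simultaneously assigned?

5

Unit-capacity flow: source→left, listed edges, right→sink; max matching = max flow.
Augmenting path A1→B2 (+1); matched 1.
Augmenting path A2→B1 (+1); matched 2.
Augmenting path A3→B6 (+1); matched 3.
Augmenting path A4→B5 (+1); matched 4.
Augmenting path A6→B1→A2→B3 (+1); matched 5.
No augmenting path remains; maximum matching = 5.
König certificate: {A1, A2, A3, A6, B5} is a vertex cover of size 5 (every listed pair touches it), so no matching can be larger.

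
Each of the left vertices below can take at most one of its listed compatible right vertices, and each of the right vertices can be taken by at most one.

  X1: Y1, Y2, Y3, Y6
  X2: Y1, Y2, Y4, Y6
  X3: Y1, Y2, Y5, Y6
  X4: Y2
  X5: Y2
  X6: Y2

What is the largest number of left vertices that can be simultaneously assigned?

4

Unit-capacity flow: source→left, listed edges, right→sink; max matching = max flow.
Augmenting path X1→Y1 (+1); matched 1.
Augmenting path X2→Y2 (+1); matched 2.
Augmenting path X3→Y5 (+1); matched 3.
Augmenting path X4→Y2→X2→Y4 (+1); matched 4.
No augmenting path remains; maximum matching = 4.
König certificate: {X1, X2, X3, Y2} is a vertex cover of size 4 (every listed pair touches it), so no matching can be larger.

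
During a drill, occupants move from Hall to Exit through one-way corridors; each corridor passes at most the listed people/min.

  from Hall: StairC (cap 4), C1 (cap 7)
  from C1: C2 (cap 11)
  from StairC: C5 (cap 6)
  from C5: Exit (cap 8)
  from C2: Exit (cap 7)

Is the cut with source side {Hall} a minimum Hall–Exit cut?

Given cut capacity: 7 + 4 = 11.
Augment Hall→C1→C2→Exit: bottleneck 7, flow now 7.
Augment Hall→StairC→C5→Exit: bottleneck 4, flow now 11.
No augmenting path remains; maximum flow = 11.
Cut capacity 11 equals the max flow, so it is a minimum cut.

Yes — it is a minimum cut (capacity 11).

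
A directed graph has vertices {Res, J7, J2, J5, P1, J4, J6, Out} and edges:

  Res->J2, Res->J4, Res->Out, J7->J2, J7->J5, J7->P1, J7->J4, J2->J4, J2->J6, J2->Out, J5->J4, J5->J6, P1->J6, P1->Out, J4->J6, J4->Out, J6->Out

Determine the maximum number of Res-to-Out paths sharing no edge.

3

Assign every edge capacity 1; by Menger, the answer equals the max flow.
Path Res→Out (+1); total 1.
Path Res→J2→Out (+1); total 2.
Path Res→J4→Out (+1); total 3.
No residual Res→Out path; max flow = 3.
Certifying cut of size 3: {Res→J2, Res→J4, Res→Out}.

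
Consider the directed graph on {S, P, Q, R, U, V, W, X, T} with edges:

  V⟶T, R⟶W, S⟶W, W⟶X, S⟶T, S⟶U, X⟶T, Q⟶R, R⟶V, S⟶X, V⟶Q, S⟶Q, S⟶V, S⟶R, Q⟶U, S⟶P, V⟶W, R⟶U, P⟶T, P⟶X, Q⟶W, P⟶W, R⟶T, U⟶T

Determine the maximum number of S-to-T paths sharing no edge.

6

Assign every edge capacity 1; by Menger, the answer equals the max flow.
Path S→T (+1); total 1.
Path S→P→T (+1); total 2.
Path S→R→T (+1); total 3.
Path S→U→T (+1); total 4.
Path S→V→T (+1); total 5.
Path S→X→T (+1); total 6.
No residual S→T path; max flow = 6.
Certifying cut of size 6: {R→T, S→P, S→T, U→T, V→T, X→T}.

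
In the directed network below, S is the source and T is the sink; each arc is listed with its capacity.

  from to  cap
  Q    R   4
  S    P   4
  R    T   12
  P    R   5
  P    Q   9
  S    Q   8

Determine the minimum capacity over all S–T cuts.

8

Augment S→P→R→T: bottleneck 4, flow now 4.
Augment S→Q→R→T: bottleneck 4, flow now 8.
No augmenting path remains; maximum flow = 8.
By max-flow min-cut, the minimum cut capacity equals the max flow.
In the residual graph, reachable from S: {S, Q}.
Min-cut edges: S→P (4), Q→R (4); capacity 4 + 4 = 8.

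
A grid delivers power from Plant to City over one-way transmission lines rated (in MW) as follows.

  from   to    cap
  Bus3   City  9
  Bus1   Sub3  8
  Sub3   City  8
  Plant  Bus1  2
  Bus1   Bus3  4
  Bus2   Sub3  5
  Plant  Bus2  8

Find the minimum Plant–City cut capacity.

7

Augment Plant→Bus1→Bus3→City: bottleneck 2, flow now 2.
Augment Plant→Bus2→Sub3→City: bottleneck 5, flow now 7.
No augmenting path remains; maximum flow = 7.
By max-flow min-cut, the minimum cut capacity equals the max flow.
In the residual graph, reachable from Plant: {Plant, Bus2}.
Min-cut edges: Plant→Bus1 (2), Bus2→Sub3 (5); capacity 2 + 5 = 7.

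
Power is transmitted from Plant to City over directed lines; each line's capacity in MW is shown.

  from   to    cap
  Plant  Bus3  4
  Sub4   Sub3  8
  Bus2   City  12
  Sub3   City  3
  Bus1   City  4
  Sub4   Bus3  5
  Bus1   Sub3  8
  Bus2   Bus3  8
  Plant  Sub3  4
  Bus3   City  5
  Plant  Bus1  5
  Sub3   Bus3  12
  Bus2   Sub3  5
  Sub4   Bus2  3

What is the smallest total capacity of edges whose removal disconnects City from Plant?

12

Augment Plant→Bus1→City: bottleneck 4, flow now 4.
Augment Plant→Sub3→City: bottleneck 3, flow now 7.
Augment Plant→Bus3→City: bottleneck 4, flow now 11.
Augment Plant→Sub3→Bus3→City: bottleneck 1, flow now 12.
No augmenting path remains; maximum flow = 12.
By max-flow min-cut, the minimum cut capacity equals the max flow.
In the residual graph, reachable from Plant: {Plant, Bus1, Sub3, Bus3}.
Min-cut edges: Bus1→City (4), Sub3→City (3), Bus3→City (5); capacity 4 + 3 + 5 = 12.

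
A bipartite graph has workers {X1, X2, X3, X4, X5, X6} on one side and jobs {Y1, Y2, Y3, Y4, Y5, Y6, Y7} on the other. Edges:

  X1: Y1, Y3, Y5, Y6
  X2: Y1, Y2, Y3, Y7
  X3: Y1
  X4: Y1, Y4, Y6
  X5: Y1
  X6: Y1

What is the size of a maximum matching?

4

Unit-capacity flow: source→left, listed edges, right→sink; max matching = max flow.
Augmenting path X1→Y1 (+1); matched 1.
Augmenting path X2→Y2 (+1); matched 2.
Augmenting path X4→Y4 (+1); matched 3.
Augmenting path X3→Y1→X1→Y3 (+1); matched 4.
No augmenting path remains; maximum matching = 4.
König certificate: {X1, X2, X4, Y1} is a vertex cover of size 4 (every listed pair touches it), so no matching can be larger.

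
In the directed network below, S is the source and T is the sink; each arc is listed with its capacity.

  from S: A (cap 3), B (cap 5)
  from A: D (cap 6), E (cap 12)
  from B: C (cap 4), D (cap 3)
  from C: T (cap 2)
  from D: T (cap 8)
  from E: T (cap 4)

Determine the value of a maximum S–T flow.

8

Augment S→A→D→T: bottleneck 3, flow now 3.
Augment S→B→C→T: bottleneck 2, flow now 5.
Augment S→B→D→T: bottleneck 3, flow now 8.
No augmenting path remains; maximum flow = 8.
In the residual graph, reachable from S: {S}.
Min-cut edges: S→A (3), S→B (5); capacity 3 + 5 = 8.
This cut is saturated, so no flow can exceed 8.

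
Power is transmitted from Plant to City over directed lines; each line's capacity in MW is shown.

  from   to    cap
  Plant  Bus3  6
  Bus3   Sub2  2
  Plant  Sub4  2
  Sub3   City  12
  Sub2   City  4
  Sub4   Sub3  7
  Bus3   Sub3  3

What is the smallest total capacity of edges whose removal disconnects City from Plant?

Augment Plant→Sub4→Sub3→City: bottleneck 2, flow now 2.
Augment Plant→Bus3→Sub3→City: bottleneck 3, flow now 5.
Augment Plant→Bus3→Sub2→City: bottleneck 2, flow now 7.
No augmenting path remains; maximum flow = 7.
By max-flow min-cut, the minimum cut capacity equals the max flow.
In the residual graph, reachable from Plant: {Plant, Bus3}.
Min-cut edges: Plant→Sub4 (2), Bus3→Sub3 (3), Bus3→Sub2 (2); capacity 2 + 3 + 2 = 7.

7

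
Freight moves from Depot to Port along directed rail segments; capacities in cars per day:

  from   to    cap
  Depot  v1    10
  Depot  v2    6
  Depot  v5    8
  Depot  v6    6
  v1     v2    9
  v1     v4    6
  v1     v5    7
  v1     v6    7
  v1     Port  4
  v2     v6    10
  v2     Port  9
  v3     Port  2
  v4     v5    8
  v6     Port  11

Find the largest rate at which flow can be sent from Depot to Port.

22

Augment Depot→v1→Port: bottleneck 4, flow now 4.
Augment Depot→v2→Port: bottleneck 6, flow now 10.
Augment Depot→v6→Port: bottleneck 6, flow now 16.
Augment Depot→v1→v2→Port: bottleneck 3, flow now 19.
Augment Depot→v1→v6→Port: bottleneck 3, flow now 22.
No augmenting path remains; maximum flow = 22.
In the residual graph, reachable from Depot: {Depot, v5}.
Min-cut edges: Depot→v1 (10), Depot→v2 (6), Depot→v6 (6); capacity 10 + 6 + 6 = 22.
This cut is saturated, so no flow can exceed 22.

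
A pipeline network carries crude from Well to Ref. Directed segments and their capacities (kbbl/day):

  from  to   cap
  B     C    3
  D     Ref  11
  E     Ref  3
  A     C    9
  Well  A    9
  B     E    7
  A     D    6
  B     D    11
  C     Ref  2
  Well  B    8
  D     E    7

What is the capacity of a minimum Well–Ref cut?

16

Augment Well→A→C→Ref: bottleneck 2, flow now 2.
Augment Well→A→D→Ref: bottleneck 6, flow now 8.
Augment Well→B→D→Ref: bottleneck 5, flow now 13.
Augment Well→B→E→Ref: bottleneck 3, flow now 16.
No augmenting path remains; maximum flow = 16.
By max-flow min-cut, the minimum cut capacity equals the max flow.
In the residual graph, reachable from Well: {Well, A, C}.
Min-cut edges: Well→B (8), A→D (6), C→Ref (2); capacity 8 + 6 + 2 = 16.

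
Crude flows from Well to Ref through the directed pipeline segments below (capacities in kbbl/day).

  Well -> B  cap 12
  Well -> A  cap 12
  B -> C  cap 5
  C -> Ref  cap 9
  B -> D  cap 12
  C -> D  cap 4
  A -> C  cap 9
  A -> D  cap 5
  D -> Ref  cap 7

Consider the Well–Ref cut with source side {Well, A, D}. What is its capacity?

28

Edges leaving {Well, A, D}: Well→B (12), A→C (9), D→Ref (7).
Cut capacity = 12 + 9 + 7 = 28.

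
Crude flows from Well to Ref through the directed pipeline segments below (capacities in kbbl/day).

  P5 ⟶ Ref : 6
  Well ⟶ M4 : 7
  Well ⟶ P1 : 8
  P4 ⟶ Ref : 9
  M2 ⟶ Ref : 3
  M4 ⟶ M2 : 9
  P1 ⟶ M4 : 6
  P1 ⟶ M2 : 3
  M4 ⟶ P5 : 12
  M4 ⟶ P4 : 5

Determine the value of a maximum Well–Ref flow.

Augment Well→M4→M2→Ref: bottleneck 3, flow now 3.
Augment Well→M4→P4→Ref: bottleneck 4, flow now 7.
Augment Well→P1→M4→P4→Ref: bottleneck 1, flow now 8.
Augment Well→P1→M4→P5→Ref: bottleneck 5, flow now 13.
Augment Well→P1→M2→M4→P5→Ref: bottleneck 1, flow now 14. (uses reverse residual edge)
No augmenting path remains; maximum flow = 14.
In the residual graph, reachable from Well: {Well, M4, P1, M2, P5}.
Min-cut edges: M4→P4 (5), M2→Ref (3), P5→Ref (6); capacity 5 + 3 + 6 = 14.
This cut is saturated, so no flow can exceed 14.

14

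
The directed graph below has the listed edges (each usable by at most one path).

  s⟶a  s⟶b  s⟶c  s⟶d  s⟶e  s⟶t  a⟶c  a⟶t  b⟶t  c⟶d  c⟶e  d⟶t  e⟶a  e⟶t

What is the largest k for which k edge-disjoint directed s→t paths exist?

Assign every edge capacity 1; by Menger, the answer equals the max flow.
Path s→t (+1); total 1.
Path s→a→t (+1); total 2.
Path s→b→t (+1); total 3.
Path s→d→t (+1); total 4.
Path s→e→t (+1); total 5.
No residual s→t path; max flow = 5.
Certifying cut of size 5: {a→t, d→t, e→t, s→b, s→t}.

5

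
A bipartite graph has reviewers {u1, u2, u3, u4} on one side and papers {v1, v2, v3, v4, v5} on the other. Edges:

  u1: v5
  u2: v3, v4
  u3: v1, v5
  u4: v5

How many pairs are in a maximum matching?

Unit-capacity flow: source→left, listed edges, right→sink; max matching = max flow.
Augmenting path u1→v5 (+1); matched 1.
Augmenting path u2→v3 (+1); matched 2.
Augmenting path u3→v1 (+1); matched 3.
No augmenting path remains; maximum matching = 3.
König certificate: {u2, u3, v5} is a vertex cover of size 3 (every listed pair touches it), so no matching can be larger.

3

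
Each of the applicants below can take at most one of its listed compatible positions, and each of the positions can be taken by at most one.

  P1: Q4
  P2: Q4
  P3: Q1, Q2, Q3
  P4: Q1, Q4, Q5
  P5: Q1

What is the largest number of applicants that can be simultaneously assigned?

4

Unit-capacity flow: source→left, listed edges, right→sink; max matching = max flow.
Augmenting path P1→Q4 (+1); matched 1.
Augmenting path P3→Q1 (+1); matched 2.
Augmenting path P4→Q5 (+1); matched 3.
Augmenting path P5→Q1→P3→Q2 (+1); matched 4.
No augmenting path remains; maximum matching = 4.
König certificate: {P3, P4, P5, Q4} is a vertex cover of size 4 (every listed pair touches it), so no matching can be larger.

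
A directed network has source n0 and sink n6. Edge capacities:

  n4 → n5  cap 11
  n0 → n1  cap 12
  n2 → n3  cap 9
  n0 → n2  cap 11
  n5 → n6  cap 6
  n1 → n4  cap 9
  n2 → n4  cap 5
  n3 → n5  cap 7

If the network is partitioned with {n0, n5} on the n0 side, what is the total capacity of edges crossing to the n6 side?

Edges leaving {n0, n5}: n0→n1 (12), n0→n2 (11), n5→n6 (6).
Cut capacity = 12 + 11 + 6 = 29.

29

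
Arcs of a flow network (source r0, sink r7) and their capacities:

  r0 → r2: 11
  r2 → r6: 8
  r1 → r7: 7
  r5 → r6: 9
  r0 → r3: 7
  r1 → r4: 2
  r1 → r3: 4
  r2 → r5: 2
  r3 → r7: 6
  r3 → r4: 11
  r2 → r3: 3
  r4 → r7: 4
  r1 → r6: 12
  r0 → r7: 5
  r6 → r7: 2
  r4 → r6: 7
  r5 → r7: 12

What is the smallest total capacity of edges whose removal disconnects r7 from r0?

Augment r0→r7: bottleneck 5, flow now 5.
Augment r0→r3→r7: bottleneck 6, flow now 11.
Augment r0→r2→r5→r7: bottleneck 2, flow now 13.
Augment r0→r2→r6→r7: bottleneck 2, flow now 15.
Augment r0→r3→r4→r7: bottleneck 1, flow now 16.
Augment r0→r2→r3→r4→r7: bottleneck 3, flow now 19.
No augmenting path remains; maximum flow = 19.
By max-flow min-cut, the minimum cut capacity equals the max flow.
In the residual graph, reachable from r0: {r0, r2, r6}.
Min-cut edges: r0→r3 (7), r0→r7 (5), r2→r3 (3), r2→r5 (2), r6→r7 (2); capacity 7 + 5 + 3 + 2 + 2 = 19.

19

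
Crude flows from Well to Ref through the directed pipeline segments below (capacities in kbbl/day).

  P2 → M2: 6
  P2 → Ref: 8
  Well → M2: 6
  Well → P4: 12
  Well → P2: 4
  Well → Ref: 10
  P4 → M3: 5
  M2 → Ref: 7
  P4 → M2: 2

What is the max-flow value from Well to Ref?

21

Augment Well→Ref: bottleneck 10, flow now 10.
Augment Well→P2→Ref: bottleneck 4, flow now 14.
Augment Well→M2→Ref: bottleneck 6, flow now 20.
Augment Well→P4→M2→Ref: bottleneck 1, flow now 21.
No augmenting path remains; maximum flow = 21.
In the residual graph, reachable from Well: {Well, P4, M3, M2}.
Min-cut edges: Well→P2 (4), Well→Ref (10), M2→Ref (7); capacity 4 + 10 + 7 = 21.
This cut is saturated, so no flow can exceed 21.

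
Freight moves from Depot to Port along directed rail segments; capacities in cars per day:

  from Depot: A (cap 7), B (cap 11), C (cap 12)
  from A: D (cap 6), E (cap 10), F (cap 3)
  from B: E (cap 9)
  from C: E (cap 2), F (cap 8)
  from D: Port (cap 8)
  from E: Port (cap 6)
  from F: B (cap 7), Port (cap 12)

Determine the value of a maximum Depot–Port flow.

21

Augment Depot→A→D→Port: bottleneck 6, flow now 6.
Augment Depot→A→E→Port: bottleneck 1, flow now 7.
Augment Depot→B→E→Port: bottleneck 5, flow now 12.
Augment Depot→C→F→Port: bottleneck 8, flow now 20.
Augment Depot→B→E→A→F→Port: bottleneck 1, flow now 21. (uses reverse residual edge)
No augmenting path remains; maximum flow = 21.
In the residual graph, reachable from Depot: {Depot, B, C, E}.
Min-cut edges: Depot→A (7), C→F (8), E→Port (6); capacity 7 + 8 + 6 = 21.
This cut is saturated, so no flow can exceed 21.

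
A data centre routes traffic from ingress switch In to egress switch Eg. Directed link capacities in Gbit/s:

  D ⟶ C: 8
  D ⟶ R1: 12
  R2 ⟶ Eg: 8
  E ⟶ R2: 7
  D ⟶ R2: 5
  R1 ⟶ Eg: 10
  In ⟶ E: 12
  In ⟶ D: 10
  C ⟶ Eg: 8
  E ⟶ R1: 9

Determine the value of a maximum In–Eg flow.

Augment In→E→R1→Eg: bottleneck 9, flow now 9.
Augment In→E→R2→Eg: bottleneck 3, flow now 12.
Augment In→D→R1→Eg: bottleneck 1, flow now 13.
Augment In→D→C→Eg: bottleneck 8, flow now 21.
Augment In→D→R2→Eg: bottleneck 1, flow now 22.
No augmenting path remains; maximum flow = 22.
In the residual graph, reachable from In: {In}.
Min-cut edges: In→E (12), In→D (10); capacity 12 + 10 = 22.
This cut is saturated, so no flow can exceed 22.

22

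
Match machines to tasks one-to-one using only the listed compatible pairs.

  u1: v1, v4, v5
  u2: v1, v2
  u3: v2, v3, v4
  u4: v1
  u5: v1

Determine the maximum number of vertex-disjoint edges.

Unit-capacity flow: source→left, listed edges, right→sink; max matching = max flow.
Augmenting path u1→v1 (+1); matched 1.
Augmenting path u2→v2 (+1); matched 2.
Augmenting path u3→v3 (+1); matched 3.
Augmenting path u4→v1→u1→v4 (+1); matched 4.
No augmenting path remains; maximum matching = 4.
König certificate: {u1, u2, u3, v1} is a vertex cover of size 4 (every listed pair touches it), so no matching can be larger.

4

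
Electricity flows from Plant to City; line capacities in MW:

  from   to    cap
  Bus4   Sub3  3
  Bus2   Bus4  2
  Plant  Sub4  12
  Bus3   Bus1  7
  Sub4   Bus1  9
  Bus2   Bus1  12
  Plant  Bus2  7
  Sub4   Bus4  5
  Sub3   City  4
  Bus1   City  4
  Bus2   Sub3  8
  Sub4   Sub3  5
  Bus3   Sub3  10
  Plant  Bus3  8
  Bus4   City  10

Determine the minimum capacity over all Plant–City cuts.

Augment Plant→Sub4→Bus4→City: bottleneck 5, flow now 5.
Augment Plant→Sub4→Sub3→City: bottleneck 4, flow now 9.
Augment Plant→Sub4→Bus1→City: bottleneck 3, flow now 12.
Augment Plant→Bus2→Bus4→City: bottleneck 2, flow now 14.
Augment Plant→Bus2→Bus1→City: bottleneck 1, flow now 15.
No augmenting path remains; maximum flow = 15.
By max-flow min-cut, the minimum cut capacity equals the max flow.
In the residual graph, reachable from Plant: {Plant, Sub4, Bus2, Bus3, Sub3, Bus1}.
Min-cut edges: Sub4→Bus4 (5), Bus2→Bus4 (2), Sub3→City (4), Bus1→City (4); capacity 5 + 2 + 4 + 4 = 15.

15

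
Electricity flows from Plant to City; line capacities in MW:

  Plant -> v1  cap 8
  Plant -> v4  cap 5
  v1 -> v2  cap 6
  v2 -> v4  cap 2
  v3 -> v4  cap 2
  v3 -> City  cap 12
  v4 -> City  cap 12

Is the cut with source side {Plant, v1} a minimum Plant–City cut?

No — its capacity is 11, but the minimum cut has capacity 7.

Given cut capacity: 5 + 6 = 11.
Augment Plant→v4→City: bottleneck 5, flow now 5.
Augment Plant→v1→v2→v4→City: bottleneck 2, flow now 7.
No augmenting path remains; maximum flow = 7.
In the residual graph, reachable from Plant: {Plant, v1, v2}.
Min-cut edges: Plant→v4 (5), v2→v4 (2); capacity 5 + 2 = 7.
Cut capacity 11 exceeds the max flow 7, so it is not minimum.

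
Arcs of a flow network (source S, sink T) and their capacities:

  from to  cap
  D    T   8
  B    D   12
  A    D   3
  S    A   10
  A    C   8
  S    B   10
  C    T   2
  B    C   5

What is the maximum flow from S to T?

Augment S→A→C→T: bottleneck 2, flow now 2.
Augment S→A→D→T: bottleneck 3, flow now 5.
Augment S→B→D→T: bottleneck 5, flow now 10.
No augmenting path remains; maximum flow = 10.
In the residual graph, reachable from S: {S, A, B, C, D}.
Min-cut edges: C→T (2), D→T (8); capacity 2 + 8 = 10.
This cut is saturated, so no flow can exceed 10.

10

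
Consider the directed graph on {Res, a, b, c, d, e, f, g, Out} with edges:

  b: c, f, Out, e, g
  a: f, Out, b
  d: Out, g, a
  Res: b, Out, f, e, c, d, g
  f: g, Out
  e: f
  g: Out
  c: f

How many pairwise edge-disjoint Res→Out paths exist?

5

Assign every edge capacity 1; by Menger, the answer equals the max flow.
Path Res→Out (+1); total 1.
Path Res→b→Out (+1); total 2.
Path Res→d→Out (+1); total 3.
Path Res→f→Out (+1); total 4.
Path Res→g→Out (+1); total 5.
No residual Res→Out path; max flow = 5.
Certifying cut of size 5: {Res→Out, Res→b, Res→d, f→Out, g→Out}.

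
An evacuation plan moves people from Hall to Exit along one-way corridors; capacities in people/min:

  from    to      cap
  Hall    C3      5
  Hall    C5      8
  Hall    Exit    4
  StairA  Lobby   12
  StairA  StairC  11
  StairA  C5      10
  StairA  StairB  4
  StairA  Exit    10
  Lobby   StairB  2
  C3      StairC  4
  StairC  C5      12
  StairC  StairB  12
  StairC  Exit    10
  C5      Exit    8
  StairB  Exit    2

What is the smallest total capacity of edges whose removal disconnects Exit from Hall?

Augment Hall→Exit: bottleneck 4, flow now 4.
Augment Hall→C5→Exit: bottleneck 8, flow now 12.
Augment Hall→C3→StairC→Exit: bottleneck 4, flow now 16.
No augmenting path remains; maximum flow = 16.
By max-flow min-cut, the minimum cut capacity equals the max flow.
In the residual graph, reachable from Hall: {Hall, C3}.
Min-cut edges: Hall→C5 (8), Hall→Exit (4), C3→StairC (4); capacity 8 + 4 + 4 = 16.

16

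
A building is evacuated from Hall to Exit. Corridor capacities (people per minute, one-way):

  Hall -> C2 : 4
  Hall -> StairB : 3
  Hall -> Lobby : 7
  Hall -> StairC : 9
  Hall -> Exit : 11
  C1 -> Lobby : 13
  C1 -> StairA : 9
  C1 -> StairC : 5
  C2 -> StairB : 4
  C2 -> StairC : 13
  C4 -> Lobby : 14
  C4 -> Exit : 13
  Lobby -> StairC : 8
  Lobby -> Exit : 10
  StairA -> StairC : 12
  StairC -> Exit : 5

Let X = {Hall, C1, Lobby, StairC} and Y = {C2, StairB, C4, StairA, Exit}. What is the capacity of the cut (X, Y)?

Edges leaving {Hall, C1, Lobby, StairC}: Hall→C2 (4), Hall→StairB (3), Hall→Exit (11), C1→StairA (9), Lobby→Exit (10), StairC→Exit (5).
Cut capacity = 4 + 3 + 11 + 9 + 10 + 5 = 42.

42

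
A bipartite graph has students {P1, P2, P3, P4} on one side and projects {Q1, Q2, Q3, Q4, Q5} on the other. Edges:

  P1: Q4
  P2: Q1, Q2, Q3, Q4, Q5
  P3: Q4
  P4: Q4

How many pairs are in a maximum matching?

Unit-capacity flow: source→left, listed edges, right→sink; max matching = max flow.
Augmenting path P1→Q4 (+1); matched 1.
Augmenting path P2→Q1 (+1); matched 2.
No augmenting path remains; maximum matching = 2.
König certificate: {P2, Q4} is a vertex cover of size 2 (every listed pair touches it), so no matching can be larger.

2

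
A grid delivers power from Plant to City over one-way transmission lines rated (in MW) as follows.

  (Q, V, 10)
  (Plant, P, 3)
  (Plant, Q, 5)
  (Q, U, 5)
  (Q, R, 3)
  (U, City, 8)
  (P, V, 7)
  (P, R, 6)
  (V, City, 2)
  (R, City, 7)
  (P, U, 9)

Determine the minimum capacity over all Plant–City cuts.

Augment Plant→P→R→City: bottleneck 3, flow now 3.
Augment Plant→Q→R→City: bottleneck 3, flow now 6.
Augment Plant→Q→U→City: bottleneck 2, flow now 8.
No augmenting path remains; maximum flow = 8.
By max-flow min-cut, the minimum cut capacity equals the max flow.
In the residual graph, reachable from Plant: {Plant}.
Min-cut edges: Plant→P (3), Plant→Q (5); capacity 3 + 5 = 8.

8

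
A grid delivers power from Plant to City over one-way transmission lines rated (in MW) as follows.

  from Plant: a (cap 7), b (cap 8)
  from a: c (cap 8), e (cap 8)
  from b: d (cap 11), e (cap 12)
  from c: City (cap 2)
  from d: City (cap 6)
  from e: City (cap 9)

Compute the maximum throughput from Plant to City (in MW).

15

Augment Plant→a→c→City: bottleneck 2, flow now 2.
Augment Plant→a→e→City: bottleneck 5, flow now 7.
Augment Plant→b→d→City: bottleneck 6, flow now 13.
Augment Plant→b→e→City: bottleneck 2, flow now 15.
No augmenting path remains; maximum flow = 15.
In the residual graph, reachable from Plant: {Plant}.
Min-cut edges: Plant→a (7), Plant→b (8); capacity 7 + 8 = 15.
This cut is saturated, so no flow can exceed 15.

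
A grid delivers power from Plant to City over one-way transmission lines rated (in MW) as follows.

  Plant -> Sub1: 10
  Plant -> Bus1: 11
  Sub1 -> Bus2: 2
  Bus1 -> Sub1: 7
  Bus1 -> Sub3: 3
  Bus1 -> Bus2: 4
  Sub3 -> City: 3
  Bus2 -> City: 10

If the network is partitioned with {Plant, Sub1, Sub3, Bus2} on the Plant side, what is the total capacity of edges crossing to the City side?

Edges leaving {Plant, Sub1, Sub3, Bus2}: Plant→Bus1 (11), Sub3→City (3), Bus2→City (10).
Cut capacity = 11 + 3 + 10 = 24.

24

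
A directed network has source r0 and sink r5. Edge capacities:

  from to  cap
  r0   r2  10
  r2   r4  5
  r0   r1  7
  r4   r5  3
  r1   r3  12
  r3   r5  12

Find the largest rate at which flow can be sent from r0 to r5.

10

Augment r0→r1→r3→r5: bottleneck 7, flow now 7.
Augment r0→r2→r4→r5: bottleneck 3, flow now 10.
No augmenting path remains; maximum flow = 10.
In the residual graph, reachable from r0: {r0, r2, r4}.
Min-cut edges: r0→r1 (7), r4→r5 (3); capacity 7 + 3 = 10.
This cut is saturated, so no flow can exceed 10.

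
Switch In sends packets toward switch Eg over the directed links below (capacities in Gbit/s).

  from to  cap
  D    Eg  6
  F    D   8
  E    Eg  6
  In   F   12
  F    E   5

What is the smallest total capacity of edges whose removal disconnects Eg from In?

Augment In→F→E→Eg: bottleneck 5, flow now 5.
Augment In→F→D→Eg: bottleneck 6, flow now 11.
No augmenting path remains; maximum flow = 11.
By max-flow min-cut, the minimum cut capacity equals the max flow.
In the residual graph, reachable from In: {In, F, D}.
Min-cut edges: F→E (5), D→Eg (6); capacity 5 + 6 = 11.

11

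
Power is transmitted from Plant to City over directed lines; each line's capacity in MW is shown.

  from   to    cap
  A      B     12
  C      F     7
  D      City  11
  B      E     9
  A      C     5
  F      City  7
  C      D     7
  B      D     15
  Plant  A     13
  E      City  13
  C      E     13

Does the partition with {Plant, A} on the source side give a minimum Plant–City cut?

No — its capacity is 17, but the minimum cut has capacity 13.

Given cut capacity: 12 + 5 = 17.
Augment Plant→A→B→D→City: bottleneck 11, flow now 11.
Augment Plant→A→B→E→City: bottleneck 1, flow now 12.
Augment Plant→A→C→E→City: bottleneck 1, flow now 13.
No augmenting path remains; maximum flow = 13.
In the residual graph, reachable from Plant: {Plant}.
Min-cut edges: Plant→A (13); capacity 13 = 13.
Cut capacity 17 exceeds the max flow 13, so it is not minimum.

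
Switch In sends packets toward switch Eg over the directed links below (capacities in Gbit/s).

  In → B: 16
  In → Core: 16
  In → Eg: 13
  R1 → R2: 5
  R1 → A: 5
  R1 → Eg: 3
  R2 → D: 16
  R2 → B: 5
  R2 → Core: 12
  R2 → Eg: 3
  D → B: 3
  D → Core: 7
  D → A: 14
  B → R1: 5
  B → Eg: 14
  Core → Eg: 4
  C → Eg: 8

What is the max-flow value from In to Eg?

33

Augment In→Eg: bottleneck 13, flow now 13.
Augment In→B→Eg: bottleneck 14, flow now 27.
Augment In→Core→Eg: bottleneck 4, flow now 31.
Augment In→B→R1→Eg: bottleneck 2, flow now 33.
No augmenting path remains; maximum flow = 33.
In the residual graph, reachable from In: {In, Core}.
Min-cut edges: In→B (16), In→Eg (13), Core→Eg (4); capacity 16 + 13 + 4 = 33.
This cut is saturated, so no flow can exceed 33.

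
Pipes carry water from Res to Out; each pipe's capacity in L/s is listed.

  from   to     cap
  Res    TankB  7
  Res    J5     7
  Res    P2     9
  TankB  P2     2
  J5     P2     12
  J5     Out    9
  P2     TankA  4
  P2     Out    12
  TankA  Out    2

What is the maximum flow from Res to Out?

Augment Res→J5→Out: bottleneck 7, flow now 7.
Augment Res→P2→Out: bottleneck 9, flow now 16.
Augment Res→TankB→P2→Out: bottleneck 2, flow now 18.
No augmenting path remains; maximum flow = 18.
In the residual graph, reachable from Res: {Res, TankB}.
Min-cut edges: Res→J5 (7), Res→P2 (9), TankB→P2 (2); capacity 7 + 9 + 2 = 18.
This cut is saturated, so no flow can exceed 18.

18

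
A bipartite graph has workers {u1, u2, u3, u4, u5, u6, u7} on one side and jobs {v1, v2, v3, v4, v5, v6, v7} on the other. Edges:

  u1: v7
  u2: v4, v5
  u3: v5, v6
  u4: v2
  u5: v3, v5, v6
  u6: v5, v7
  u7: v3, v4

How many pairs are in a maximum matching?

Unit-capacity flow: source→left, listed edges, right→sink; max matching = max flow.
Augmenting path u1→v7 (+1); matched 1.
Augmenting path u2→v4 (+1); matched 2.
Augmenting path u3→v5 (+1); matched 3.
Augmenting path u4→v2 (+1); matched 4.
Augmenting path u5→v3 (+1); matched 5.
Augmenting path u6→v5→u3→v6 (+1); matched 6.
No augmenting path remains; maximum matching = 6.
König certificate: {u4, v3, v4, v5, v6, v7} is a vertex cover of size 6 (every listed pair touches it), so no matching can be larger.

6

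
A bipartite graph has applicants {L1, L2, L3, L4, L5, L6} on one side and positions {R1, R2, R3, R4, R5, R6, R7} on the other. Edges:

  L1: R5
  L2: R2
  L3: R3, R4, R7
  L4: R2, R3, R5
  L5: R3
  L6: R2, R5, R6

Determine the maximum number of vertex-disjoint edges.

Unit-capacity flow: source→left, listed edges, right→sink; max matching = max flow.
Augmenting path L1→R5 (+1); matched 1.
Augmenting path L2→R2 (+1); matched 2.
Augmenting path L3→R3 (+1); matched 3.
Augmenting path L6→R6 (+1); matched 4.
Augmenting path L4→R3→L3→R4 (+1); matched 5.
No augmenting path remains; maximum matching = 5.
König certificate: {L3, L6, R2, R3, R5} is a vertex cover of size 5 (every listed pair touches it), so no matching can be larger.

5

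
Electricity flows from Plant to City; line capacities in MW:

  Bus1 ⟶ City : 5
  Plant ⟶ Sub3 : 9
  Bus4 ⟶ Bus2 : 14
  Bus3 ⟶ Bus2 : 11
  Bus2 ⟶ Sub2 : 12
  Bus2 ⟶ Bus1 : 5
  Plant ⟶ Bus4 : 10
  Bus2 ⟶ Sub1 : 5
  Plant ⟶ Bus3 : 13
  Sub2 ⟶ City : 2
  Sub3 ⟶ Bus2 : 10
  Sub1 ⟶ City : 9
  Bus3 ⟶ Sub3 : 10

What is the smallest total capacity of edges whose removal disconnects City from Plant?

12

Augment Plant→Sub3→Bus2→Bus1→City: bottleneck 5, flow now 5.
Augment Plant→Sub3→Bus2→Sub1→City: bottleneck 4, flow now 9.
Augment Plant→Bus3→Bus2→Sub1→City: bottleneck 1, flow now 10.
Augment Plant→Bus3→Bus2→Sub2→City: bottleneck 2, flow now 12.
No augmenting path remains; maximum flow = 12.
By max-flow min-cut, the minimum cut capacity equals the max flow.
In the residual graph, reachable from Plant: {Plant, Sub3, Bus3, Bus4, Bus2, Sub2}.
Min-cut edges: Bus2→Bus1 (5), Bus2→Sub1 (5), Sub2→City (2); capacity 5 + 5 + 2 = 12.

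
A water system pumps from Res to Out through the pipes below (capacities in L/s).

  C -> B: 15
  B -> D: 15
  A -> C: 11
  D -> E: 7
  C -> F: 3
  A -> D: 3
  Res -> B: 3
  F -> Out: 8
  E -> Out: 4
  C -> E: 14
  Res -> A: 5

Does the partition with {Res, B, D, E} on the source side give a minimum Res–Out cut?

Given cut capacity: 5 + 4 = 9.
Augment Res→A→C→E→Out: bottleneck 4, flow now 4.
Augment Res→A→C→F→Out: bottleneck 1, flow now 5.
Augment Res→B→D→E→C→F→Out: bottleneck 2, flow now 7. (uses reverse residual edge)
No augmenting path remains; maximum flow = 7.
In the residual graph, reachable from Res: {Res, A, B, C, D, E}.
Min-cut edges: C→F (3), E→Out (4); capacity 3 + 4 = 7.
Cut capacity 9 exceeds the max flow 7, so it is not minimum.

No — its capacity is 9, but the minimum cut has capacity 7.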